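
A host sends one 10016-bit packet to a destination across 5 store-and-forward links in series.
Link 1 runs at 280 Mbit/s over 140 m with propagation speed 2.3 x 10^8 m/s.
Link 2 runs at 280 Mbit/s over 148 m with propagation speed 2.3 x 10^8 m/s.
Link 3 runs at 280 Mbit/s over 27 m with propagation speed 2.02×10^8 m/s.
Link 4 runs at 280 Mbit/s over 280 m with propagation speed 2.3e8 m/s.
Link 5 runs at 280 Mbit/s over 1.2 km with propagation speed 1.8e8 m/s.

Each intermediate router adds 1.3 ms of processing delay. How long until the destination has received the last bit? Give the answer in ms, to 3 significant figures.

Transmission delay per hop = L/R = 10016/280000000 = 0.0357714 ms; 5 hops → 0.178857 ms.
Propagation delays (d/s per hop): 0.000608696, 0.000643478, 0.000133663, 0.00121739, 0.00666667 ms; sum = 0.0092699 ms.
Processing at 4 router(s): 4 × 1.3 ms = 5.2 ms.
End-to-end = 5.39 ms.

5.39 ms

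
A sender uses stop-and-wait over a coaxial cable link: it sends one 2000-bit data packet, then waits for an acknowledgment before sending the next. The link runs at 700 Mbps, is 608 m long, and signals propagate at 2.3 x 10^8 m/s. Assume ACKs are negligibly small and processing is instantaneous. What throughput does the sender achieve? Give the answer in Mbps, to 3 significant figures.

t_tx = L/R = 2000/700000000 = 2.85714e-06 s.
t_prop = 608/2.3e+08 = 2.64348e-06 s; RTT = 5.28696e-06 s.
Cycle = t_tx + RTT = 8.1441e-06 s.
Throughput = L / cycle = 2000 / 8.1441e-06 = 246 Mbps.

246 Mbps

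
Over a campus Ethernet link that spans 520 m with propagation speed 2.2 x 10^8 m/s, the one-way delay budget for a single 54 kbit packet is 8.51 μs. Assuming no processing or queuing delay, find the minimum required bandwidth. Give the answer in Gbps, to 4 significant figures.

Propagation delay = 520 / 2.2e+08 = 2.36364 μs.
Transmission budget = 8.51 − 2.36364 = 6.14636 μs.
R ≥ L / t_tx = 54000 bits / 6.14636e-06 s = 8.786 Gbps.

8.786 Gbps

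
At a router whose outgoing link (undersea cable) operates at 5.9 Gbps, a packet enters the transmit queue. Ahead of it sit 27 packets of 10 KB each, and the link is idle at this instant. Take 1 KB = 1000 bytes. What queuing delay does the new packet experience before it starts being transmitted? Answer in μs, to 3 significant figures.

366 μs

Each queued packet: L/R = 80000/5900000000 = 13.5593 μs.
27 queued → 366.102 μs.
Queuing delay = 366 μs.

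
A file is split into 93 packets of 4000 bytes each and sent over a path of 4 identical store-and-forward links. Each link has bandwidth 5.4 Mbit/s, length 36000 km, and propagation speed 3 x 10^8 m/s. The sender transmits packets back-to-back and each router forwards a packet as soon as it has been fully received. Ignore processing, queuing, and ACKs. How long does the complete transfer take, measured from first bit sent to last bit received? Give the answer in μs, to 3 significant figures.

1050000 μs

Per-hop transmission t_tx = L/R = 32000/5400000 = 5925.93 μs.
Per-hop propagation t_prop = 36000000/300000000 = 120000 μs.
Pipeline fill: first packet needs 4·t_tx to clear all hops; remaining 92 packets each add one t_tx.
Total = (4+93-1)·t_tx + 4·t_prop = 96·5925.93 + 4·120000 = 1050000 μs.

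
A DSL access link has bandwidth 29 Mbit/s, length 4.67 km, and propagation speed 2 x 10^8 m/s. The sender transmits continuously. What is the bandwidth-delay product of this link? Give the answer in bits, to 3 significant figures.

677 bits

Propagation delay = 4670 / 200000000 = 2.335e-05 s.
BDP = R × t_prop = 29000000 × 2.335e-05 = 677.15 bits.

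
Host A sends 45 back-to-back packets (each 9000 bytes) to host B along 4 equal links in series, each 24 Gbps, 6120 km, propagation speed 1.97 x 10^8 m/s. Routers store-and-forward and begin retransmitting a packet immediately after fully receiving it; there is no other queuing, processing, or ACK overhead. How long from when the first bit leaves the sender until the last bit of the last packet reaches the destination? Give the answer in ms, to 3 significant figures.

124 ms

Per-hop transmission t_tx = L/R = 72000/24000000000 = 0.003 ms.
Per-hop propagation t_prop = 6120000/197000000 = 31.066 ms.
Pipeline fill: first packet needs 4·t_tx to clear all hops; remaining 44 packets each add one t_tx.
Total = (4+45-1)·t_tx + 4·t_prop = 48·0.003 + 4·31.066 = 124 ms.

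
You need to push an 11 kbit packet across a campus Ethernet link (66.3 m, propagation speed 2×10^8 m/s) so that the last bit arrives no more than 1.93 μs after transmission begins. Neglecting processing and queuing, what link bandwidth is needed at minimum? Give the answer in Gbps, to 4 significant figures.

6.881 Gbps

Propagation delay = 66.3 / 200000000 = 0.3315 μs.
Transmission budget = 1.93 − 0.3315 = 1.5985 μs.
R ≥ L / t_tx = 11000 bits / 1.5985e-06 s = 6.881 Gbps.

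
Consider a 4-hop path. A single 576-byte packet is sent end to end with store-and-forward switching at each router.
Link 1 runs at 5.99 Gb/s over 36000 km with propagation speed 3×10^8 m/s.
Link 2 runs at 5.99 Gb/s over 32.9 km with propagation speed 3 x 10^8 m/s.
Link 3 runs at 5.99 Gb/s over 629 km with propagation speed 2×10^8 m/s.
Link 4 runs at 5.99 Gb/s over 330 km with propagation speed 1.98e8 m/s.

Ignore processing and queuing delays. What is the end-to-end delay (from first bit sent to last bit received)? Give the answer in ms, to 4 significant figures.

L = 576 × 8 = 4608 bits.
Transmission delay per hop = L/R = 4608/5990000000 = 0.000769282 ms; 4 hops → 0.00307713 ms.
Propagation delays (d/s per hop): 120, 0.109667, 3.145, 1.66667 ms; sum = 124.921 ms.
End-to-end = 124.9 ms.

124.9 ms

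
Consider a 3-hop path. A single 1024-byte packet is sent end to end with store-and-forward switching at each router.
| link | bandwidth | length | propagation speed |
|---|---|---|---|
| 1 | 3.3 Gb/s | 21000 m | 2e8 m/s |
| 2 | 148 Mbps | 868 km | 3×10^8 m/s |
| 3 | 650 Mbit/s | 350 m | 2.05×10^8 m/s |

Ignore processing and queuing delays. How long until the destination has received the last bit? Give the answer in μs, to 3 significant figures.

3070 μs

L = 1024 × 8 = 8192 bits.
Transmission delays (L/R per hop): 2.48242, 55.3514, 12.6031 μs; sum = 70.4369 μs.
Propagation delays (d/s per hop): 105, 2893.33, 1.70732 μs; sum = 3000.04 μs.
End-to-end = 3070 μs.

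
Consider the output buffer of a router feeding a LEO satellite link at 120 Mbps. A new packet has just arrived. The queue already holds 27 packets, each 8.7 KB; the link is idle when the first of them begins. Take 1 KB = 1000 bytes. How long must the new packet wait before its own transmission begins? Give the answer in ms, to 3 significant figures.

Each queued packet: L/R = 69600/120000000 = 0.58 ms.
27 queued → 15.66 ms.
Queuing delay = 15.7 ms.

15.7 ms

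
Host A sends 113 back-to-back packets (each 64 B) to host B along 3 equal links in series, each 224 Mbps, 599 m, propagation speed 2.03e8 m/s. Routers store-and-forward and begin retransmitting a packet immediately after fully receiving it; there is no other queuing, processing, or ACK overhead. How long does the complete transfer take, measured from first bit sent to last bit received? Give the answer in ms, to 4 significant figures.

0.2717 ms

Per-hop transmission t_tx = L/R = 512/224000000 = 0.00228571 ms.
Per-hop propagation t_prop = 599/2.03e+08 = 0.00295074 ms.
Pipeline fill: first packet needs 3·t_tx to clear all hops; remaining 112 packets each add one t_tx.
Total = (3+113-1)·t_tx + 3·t_prop = 115·0.00228571 + 3·0.00295074 = 0.2717 ms.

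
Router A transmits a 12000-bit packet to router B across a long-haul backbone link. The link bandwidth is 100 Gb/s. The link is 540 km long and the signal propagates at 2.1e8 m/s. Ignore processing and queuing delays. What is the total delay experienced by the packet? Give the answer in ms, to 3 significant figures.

2.57 ms

Transmission delay = L/R = 12000 / 100000000000 = 0.00012 ms.
Propagation delay = d/s = 540000 m / 210000000 m/s = 2.57143 ms.
Total = 2.57 ms.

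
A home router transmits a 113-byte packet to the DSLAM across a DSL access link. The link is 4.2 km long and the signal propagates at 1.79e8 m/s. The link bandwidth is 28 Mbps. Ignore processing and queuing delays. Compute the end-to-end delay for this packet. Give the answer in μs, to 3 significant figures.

55.7 μs

L = 113 × 8 = 904 bits.
Transmission delay = L/R = 904 / 28000000 = 32.2857 μs.
Propagation delay = d/s = 4200 m / 179000000 m/s = 23.4637 μs.
Total = 55.7 μs.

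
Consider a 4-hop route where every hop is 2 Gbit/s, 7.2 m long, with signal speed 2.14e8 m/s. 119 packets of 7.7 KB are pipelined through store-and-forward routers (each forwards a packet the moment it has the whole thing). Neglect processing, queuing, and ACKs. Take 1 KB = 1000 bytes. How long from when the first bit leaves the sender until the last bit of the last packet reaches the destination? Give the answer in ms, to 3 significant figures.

3.76 ms

Per-hop transmission t_tx = L/R = 61600/2000000000 = 0.0308 ms.
Per-hop propagation t_prop = 7.2/214000000 = 3.36449e-05 ms.
Pipeline fill: first packet needs 4·t_tx to clear all hops; remaining 118 packets each add one t_tx.
Total = (4+119-1)·t_tx + 4·t_prop = 122·0.0308 + 4·3.36449e-05 = 3.76 ms.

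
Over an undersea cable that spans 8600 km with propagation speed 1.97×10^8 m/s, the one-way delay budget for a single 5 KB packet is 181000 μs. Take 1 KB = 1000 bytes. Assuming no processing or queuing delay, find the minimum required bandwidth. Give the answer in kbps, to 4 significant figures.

291.2 kbps

L = 40000 bits.
Propagation delay = 8600000 / 197000000 = 43654.8 μs.
Transmission budget = 181000 − 43654.8 = 137345 μs.
R ≥ L / t_tx = 40000 bits / 0.137345 s = 291.2 kbps.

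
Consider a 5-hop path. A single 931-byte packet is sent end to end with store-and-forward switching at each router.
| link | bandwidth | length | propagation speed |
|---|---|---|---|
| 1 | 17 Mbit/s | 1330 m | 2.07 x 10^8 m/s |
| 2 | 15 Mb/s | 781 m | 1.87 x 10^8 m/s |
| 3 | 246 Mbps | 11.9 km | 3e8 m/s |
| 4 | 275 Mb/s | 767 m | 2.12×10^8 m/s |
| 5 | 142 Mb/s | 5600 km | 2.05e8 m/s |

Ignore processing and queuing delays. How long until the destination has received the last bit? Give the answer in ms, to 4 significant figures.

L = 931 × 8 = 7448 bits.
Transmission delays (L/R per hop): 0.438118, 0.496533, 0.0302764, 0.0270836, 0.0524507 ms; sum = 1.04446 ms.
Propagation delays (d/s per hop): 0.00642512, 0.00417647, 0.0396667, 0.00361792, 27.3171 ms; sum = 27.371 ms.
End-to-end = 28.42 ms.

28.42 ms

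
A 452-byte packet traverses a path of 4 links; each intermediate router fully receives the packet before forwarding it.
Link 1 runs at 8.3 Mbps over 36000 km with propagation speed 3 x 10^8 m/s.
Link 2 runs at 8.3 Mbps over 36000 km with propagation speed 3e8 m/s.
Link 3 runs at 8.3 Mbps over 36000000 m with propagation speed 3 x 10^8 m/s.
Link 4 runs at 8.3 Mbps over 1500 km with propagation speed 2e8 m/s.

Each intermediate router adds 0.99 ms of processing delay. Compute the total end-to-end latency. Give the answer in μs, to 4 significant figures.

L = 452 × 8 = 3616 bits.
Transmission delay per hop = L/R = 3616/8.3e+06 = 435.663 μs; 4 hops → 1742.65 μs.
Propagation delays (d/s per hop): 120000, 120000, 120000, 7500 μs; sum = 367500 μs.
Processing at 3 router(s): 3 × 0.99 ms = 2970 μs.
End-to-end = 372200 μs.

372200 μs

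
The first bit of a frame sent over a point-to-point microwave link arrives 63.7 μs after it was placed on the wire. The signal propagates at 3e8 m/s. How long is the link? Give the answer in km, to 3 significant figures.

d = s × t_prop = 300000000 × 6.37e-05 = 19.1 km.

19.1 km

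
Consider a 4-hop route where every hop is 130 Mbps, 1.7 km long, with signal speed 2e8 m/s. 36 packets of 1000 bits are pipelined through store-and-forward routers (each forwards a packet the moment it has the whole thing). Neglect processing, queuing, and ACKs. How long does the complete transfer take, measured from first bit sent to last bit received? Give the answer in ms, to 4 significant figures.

0.3340 ms

Per-hop transmission t_tx = L/R = 1000/130000000 = 0.00769231 ms.
Per-hop propagation t_prop = 1700/200000000 = 0.0085 ms.
Pipeline fill: first packet needs 4·t_tx to clear all hops; remaining 35 packets each add one t_tx.
Total = (4+36-1)·t_tx + 4·t_prop = 39·0.00769231 + 4·0.0085 = 0.3340 ms.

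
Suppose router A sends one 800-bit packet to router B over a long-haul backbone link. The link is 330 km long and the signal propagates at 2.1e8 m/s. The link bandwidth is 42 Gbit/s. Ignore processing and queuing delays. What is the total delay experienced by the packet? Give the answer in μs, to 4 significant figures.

Transmission delay = L/R = 800 / 42000000000 = 0.0190476 μs.
Propagation delay = d/s = 330000 m / 210000000 m/s = 1571.43 μs.
Total = 1571 μs.

1571 μs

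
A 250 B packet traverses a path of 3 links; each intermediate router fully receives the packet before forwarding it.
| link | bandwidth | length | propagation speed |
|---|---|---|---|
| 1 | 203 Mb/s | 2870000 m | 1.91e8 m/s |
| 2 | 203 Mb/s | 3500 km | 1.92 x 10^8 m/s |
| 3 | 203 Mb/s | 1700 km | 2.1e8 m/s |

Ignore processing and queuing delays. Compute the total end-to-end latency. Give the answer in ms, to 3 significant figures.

L = 250 × 8 = 2000 bits.
Transmission delay per hop = L/R = 2000/203000000 = 0.00985222 ms; 3 hops → 0.0295567 ms.
Propagation delays (d/s per hop): 15.0262, 18.2292, 8.09524 ms; sum = 41.3506 ms.
End-to-end = 41.4 ms.

41.4 ms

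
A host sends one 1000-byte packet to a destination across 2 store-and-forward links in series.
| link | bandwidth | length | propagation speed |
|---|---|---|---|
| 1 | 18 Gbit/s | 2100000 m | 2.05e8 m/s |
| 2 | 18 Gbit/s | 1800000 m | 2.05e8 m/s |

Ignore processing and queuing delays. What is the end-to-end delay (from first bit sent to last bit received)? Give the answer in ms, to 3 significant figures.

L = 1000 × 8 = 8000 bits.
Transmission delay per hop = L/R = 8000/18000000000 = 0.000444444 ms; 2 hops → 0.000888889 ms.
Propagation delays (d/s per hop): 10.2439, 8.78049 ms; sum = 19.0244 ms.
End-to-end = 19.0 ms.

19.0 ms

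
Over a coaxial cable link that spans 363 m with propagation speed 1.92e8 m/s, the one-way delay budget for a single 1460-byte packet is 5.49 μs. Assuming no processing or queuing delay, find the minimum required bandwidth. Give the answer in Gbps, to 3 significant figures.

L = 11680 bits.
Propagation delay = 363 / 192000000 = 1.89063 μs.
Transmission budget = 5.49 − 1.89063 = 3.59938 μs.
R ≥ L / t_tx = 11680 bits / 3.59938e-06 s = 3.25 Gbps.

3.25 Gbps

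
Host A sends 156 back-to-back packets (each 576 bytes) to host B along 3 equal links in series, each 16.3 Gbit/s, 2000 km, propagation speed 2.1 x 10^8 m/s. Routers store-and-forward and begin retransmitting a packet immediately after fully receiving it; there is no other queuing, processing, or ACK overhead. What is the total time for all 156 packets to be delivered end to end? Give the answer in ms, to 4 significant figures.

Per-hop transmission t_tx = L/R = 4608/16300000000 = 0.000282699 ms.
Per-hop propagation t_prop = 2000000/210000000 = 9.52381 ms.
Pipeline fill: first packet needs 3·t_tx to clear all hops; remaining 155 packets each add one t_tx.
Total = (3+156-1)·t_tx + 3·t_prop = 158·0.000282699 + 3·9.52381 = 28.62 ms.

28.62 ms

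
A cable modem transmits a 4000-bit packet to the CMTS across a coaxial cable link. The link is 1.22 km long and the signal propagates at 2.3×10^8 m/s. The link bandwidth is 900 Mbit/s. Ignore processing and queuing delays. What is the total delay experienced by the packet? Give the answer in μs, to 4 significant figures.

9.749 μs

Transmission delay = L/R = 4000 / 900000000 = 4.44444 μs.
Propagation delay = d/s = 1220 m / 2.3e+08 m/s = 5.30435 μs.
Total = 9.749 μs.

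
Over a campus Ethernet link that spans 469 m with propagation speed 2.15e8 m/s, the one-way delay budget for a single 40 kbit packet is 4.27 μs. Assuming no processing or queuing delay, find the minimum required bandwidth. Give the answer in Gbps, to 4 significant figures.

Propagation delay = 469 / 215000000 = 2.1814 μs.
Transmission budget = 4.27 − 2.1814 = 2.0886 μs.
R ≥ L / t_tx = 40000 bits / 2.0886e-06 s = 19.15 Gbps.

19.15 Gbps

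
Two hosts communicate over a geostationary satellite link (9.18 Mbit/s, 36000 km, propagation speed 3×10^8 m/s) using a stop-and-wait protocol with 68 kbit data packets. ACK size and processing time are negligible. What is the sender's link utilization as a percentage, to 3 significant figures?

2.99 %

t_tx = L/R = 68000/9180000 = 0.00740741 s.
t_prop = 36000000/300000000 = 0.12 s; RTT = 0.24 s.
Cycle = t_tx + RTT = 0.247407 s.
Utilization = t_tx / cycle = 0.00740741/0.247407 = 2.99 %.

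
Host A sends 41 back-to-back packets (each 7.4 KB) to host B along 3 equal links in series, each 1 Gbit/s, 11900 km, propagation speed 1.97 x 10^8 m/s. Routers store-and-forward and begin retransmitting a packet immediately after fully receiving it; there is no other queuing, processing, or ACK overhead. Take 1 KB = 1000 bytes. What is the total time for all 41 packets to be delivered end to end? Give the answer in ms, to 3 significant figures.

184 ms

Per-hop transmission t_tx = L/R = 59200/1000000000 = 0.0592 ms.
Per-hop propagation t_prop = 11900000/197000000 = 60.4061 ms.
Pipeline fill: first packet needs 3·t_tx to clear all hops; remaining 40 packets each add one t_tx.
Total = (3+41-1)·t_tx + 3·t_prop = 43·0.0592 + 3·60.4061 = 184 ms.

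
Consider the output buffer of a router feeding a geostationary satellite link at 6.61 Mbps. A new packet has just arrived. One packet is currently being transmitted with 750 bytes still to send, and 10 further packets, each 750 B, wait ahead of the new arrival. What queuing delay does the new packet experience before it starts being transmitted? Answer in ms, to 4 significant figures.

9.985 ms

Each queued packet: L/R = 6000/6610000 = 0.907716 ms.
10 queued → 9.07716 ms.
Plus remaining 6000 bits of current packet: 0.907716 ms.
Queuing delay = 9.985 ms.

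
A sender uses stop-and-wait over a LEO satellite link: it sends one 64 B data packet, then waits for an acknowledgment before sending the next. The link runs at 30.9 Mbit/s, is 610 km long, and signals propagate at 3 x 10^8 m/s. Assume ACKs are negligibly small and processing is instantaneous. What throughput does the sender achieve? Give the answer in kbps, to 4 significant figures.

125.4 kbps

t_tx = L/R = 512/30900000 = 1.65696e-05 s.
t_prop = 610000/300000000 = 0.00203333 s; RTT = 0.00406667 s.
Cycle = t_tx + RTT = 0.00408324 s.
Throughput = L / cycle = 512 / 0.00408324 = 125.4 kbps.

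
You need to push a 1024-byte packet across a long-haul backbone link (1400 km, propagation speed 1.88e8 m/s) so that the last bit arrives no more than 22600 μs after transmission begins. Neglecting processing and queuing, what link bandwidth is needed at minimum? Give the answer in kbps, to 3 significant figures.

L = 8192 bits.
Propagation delay = 1400000 / 188000000 = 7446.81 μs.
Transmission budget = 22600 − 7446.81 = 15153.2 μs.
R ≥ L / t_tx = 8192 bits / 0.0151532 s = 541 kbps.

541 kbps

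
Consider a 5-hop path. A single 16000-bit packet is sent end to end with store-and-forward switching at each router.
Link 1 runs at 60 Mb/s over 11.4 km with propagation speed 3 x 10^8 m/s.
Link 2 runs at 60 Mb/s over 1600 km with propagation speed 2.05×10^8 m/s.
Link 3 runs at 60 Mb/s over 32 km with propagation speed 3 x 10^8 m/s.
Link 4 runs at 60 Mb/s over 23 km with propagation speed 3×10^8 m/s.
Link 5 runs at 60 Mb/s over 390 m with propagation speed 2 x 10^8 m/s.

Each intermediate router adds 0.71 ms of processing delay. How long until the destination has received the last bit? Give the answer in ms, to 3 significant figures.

12.2 ms

Transmission delay per hop = L/R = 16000/60000000 = 0.266667 ms; 5 hops → 1.33333 ms.
Propagation delays (d/s per hop): 0.038, 7.80488, 0.106667, 0.0766667, 0.00195 ms; sum = 8.02816 ms.
Processing at 4 router(s): 4 × 0.71 ms = 2.84 ms.
End-to-end = 12.2 ms.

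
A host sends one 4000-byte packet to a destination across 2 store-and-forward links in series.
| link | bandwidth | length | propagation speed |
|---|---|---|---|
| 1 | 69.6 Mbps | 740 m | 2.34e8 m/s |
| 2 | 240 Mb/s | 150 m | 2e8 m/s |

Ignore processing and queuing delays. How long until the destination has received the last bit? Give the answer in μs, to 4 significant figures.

597.0 μs

L = 4000 × 8 = 32000 bits.
Transmission delays (L/R per hop): 459.77, 133.333 μs; sum = 593.103 μs.
Propagation delays (d/s per hop): 3.16239, 0.75 μs; sum = 3.91239 μs.
End-to-end = 597.0 μs.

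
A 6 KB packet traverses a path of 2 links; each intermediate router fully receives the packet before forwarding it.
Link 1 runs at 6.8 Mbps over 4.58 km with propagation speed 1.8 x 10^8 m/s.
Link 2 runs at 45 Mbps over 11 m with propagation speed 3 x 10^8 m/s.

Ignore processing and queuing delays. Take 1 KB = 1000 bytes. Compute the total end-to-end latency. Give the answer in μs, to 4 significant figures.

8151 μs

L = 48000 bits.
Transmission delays (L/R per hop): 7058.82, 1066.67 μs; sum = 8125.49 μs.
Propagation delays (d/s per hop): 25.4444, 0.0366667 μs; sum = 25.4811 μs.
End-to-end = 8151 μs.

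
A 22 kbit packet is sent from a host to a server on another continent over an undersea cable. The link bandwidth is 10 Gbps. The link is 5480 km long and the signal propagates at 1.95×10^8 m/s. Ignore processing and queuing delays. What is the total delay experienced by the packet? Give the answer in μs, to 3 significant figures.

28100 μs

L = 22000 bits.
Transmission delay = L/R = 22000 / 10000000000 = 2.2 μs.
Propagation delay = d/s = 5480000 m / 195000000 m/s = 28102.6 μs.
Total = 28100 μs.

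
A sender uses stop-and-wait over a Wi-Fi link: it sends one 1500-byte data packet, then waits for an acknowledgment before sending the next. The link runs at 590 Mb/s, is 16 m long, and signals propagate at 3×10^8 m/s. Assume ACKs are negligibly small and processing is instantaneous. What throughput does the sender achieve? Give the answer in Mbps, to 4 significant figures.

t_tx = L/R = 12000/590000000 = 2.0339e-05 s.
t_prop = 16/300000000 = 5.33333e-08 s; RTT = 1.06667e-07 s.
Cycle = t_tx + RTT = 2.04456e-05 s.
Throughput = L / cycle = 12000 / 2.04456e-05 = 586.9 Mbps.

586.9 Mbps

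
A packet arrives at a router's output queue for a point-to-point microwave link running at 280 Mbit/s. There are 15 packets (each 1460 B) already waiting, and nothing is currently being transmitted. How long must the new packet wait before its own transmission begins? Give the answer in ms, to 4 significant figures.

Each queued packet: L/R = 11680/280000000 = 0.0417143 ms.
15 queued → 0.625714 ms.
Queuing delay = 0.6257 ms.

0.6257 ms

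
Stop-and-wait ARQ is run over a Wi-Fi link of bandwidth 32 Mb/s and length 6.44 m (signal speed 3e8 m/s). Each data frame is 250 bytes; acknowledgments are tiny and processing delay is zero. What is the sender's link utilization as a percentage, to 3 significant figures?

t_tx = L/R = 2000/32000000 = 6.25e-05 s.
t_prop = 6.44/300000000 = 2.14667e-08 s; RTT = 4.29333e-08 s.
Cycle = t_tx + RTT = 6.25429e-05 s.
Utilization = t_tx / cycle = 6.25e-05/6.25429e-05 = 99.9 %.

99.9 %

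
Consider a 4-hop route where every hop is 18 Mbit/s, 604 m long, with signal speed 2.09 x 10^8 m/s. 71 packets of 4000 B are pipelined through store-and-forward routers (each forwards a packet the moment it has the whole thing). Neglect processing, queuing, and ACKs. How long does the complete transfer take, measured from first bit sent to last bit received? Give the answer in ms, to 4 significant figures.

Per-hop transmission t_tx = L/R = 32000/18000000 = 1.77778 ms.
Per-hop propagation t_prop = 604/209000000 = 0.00288995 ms.
Pipeline fill: first packet needs 4·t_tx to clear all hops; remaining 70 packets each add one t_tx.
Total = (4+71-1)·t_tx + 4·t_prop = 74·1.77778 + 4·0.00288995 = 131.6 ms.

131.6 ms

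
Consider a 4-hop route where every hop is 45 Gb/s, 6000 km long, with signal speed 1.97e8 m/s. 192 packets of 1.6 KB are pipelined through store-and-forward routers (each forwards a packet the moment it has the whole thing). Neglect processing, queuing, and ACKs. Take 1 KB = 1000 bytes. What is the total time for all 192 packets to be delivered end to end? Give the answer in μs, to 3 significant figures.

Per-hop transmission t_tx = L/R = 12800/45000000000 = 0.284444 μs.
Per-hop propagation t_prop = 6000000/197000000 = 30456.9 μs.
Pipeline fill: first packet needs 4·t_tx to clear all hops; remaining 191 packets each add one t_tx.
Total = (4+192-1)·t_tx + 4·t_prop = 195·0.284444 + 4·30456.9 = 122000 μs.

122000 μs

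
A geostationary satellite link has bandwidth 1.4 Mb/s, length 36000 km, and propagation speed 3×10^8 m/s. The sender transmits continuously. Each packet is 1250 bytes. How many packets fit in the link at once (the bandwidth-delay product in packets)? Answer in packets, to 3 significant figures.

16.8 packets

Propagation delay = 36000000 / 300000000 = 0.12 s.
BDP = R × t_prop = 1400000 × 0.12 = 168000 bits.
In packets of 10000 bits: 16.8 packets.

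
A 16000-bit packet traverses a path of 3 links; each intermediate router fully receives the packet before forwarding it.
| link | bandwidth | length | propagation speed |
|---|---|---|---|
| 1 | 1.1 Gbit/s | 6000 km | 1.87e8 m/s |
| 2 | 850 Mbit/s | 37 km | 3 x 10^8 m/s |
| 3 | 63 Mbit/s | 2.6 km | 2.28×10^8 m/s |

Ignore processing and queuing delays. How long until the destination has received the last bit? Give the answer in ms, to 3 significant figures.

32.5 ms

Transmission delays (L/R per hop): 0.0145455, 0.0188235, 0.253968 ms; sum = 0.287337 ms.
Propagation delays (d/s per hop): 32.0856, 0.123333, 0.0114035 ms; sum = 32.2203 ms.
End-to-end = 32.5 ms.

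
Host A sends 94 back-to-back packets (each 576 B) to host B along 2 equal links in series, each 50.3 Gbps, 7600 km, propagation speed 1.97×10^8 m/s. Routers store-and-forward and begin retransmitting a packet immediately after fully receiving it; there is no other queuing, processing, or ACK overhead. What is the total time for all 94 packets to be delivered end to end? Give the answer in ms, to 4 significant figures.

Per-hop transmission t_tx = L/R = 4608/50300000000 = 9.16103e-05 ms.
Per-hop propagation t_prop = 7600000/197000000 = 38.5787 ms.
Pipeline fill: first packet needs 2·t_tx to clear all hops; remaining 93 packets each add one t_tx.
Total = (2+94-1)·t_tx + 2·t_prop = 95·9.16103e-05 + 2·38.5787 = 77.17 ms.

77.17 ms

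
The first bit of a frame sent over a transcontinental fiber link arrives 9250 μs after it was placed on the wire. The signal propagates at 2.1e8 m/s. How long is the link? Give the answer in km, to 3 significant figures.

1940 km

d = s × t_prop = 210000000 × 0.00925 = 1940 km.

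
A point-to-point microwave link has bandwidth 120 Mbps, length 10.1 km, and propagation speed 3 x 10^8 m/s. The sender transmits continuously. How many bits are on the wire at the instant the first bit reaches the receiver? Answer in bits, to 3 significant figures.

Propagation delay = 10100 / 300000000 = 3.36667e-05 s.
BDP = R × t_prop = 120000000 × 3.36667e-05 = 4040 bits.

4040 bits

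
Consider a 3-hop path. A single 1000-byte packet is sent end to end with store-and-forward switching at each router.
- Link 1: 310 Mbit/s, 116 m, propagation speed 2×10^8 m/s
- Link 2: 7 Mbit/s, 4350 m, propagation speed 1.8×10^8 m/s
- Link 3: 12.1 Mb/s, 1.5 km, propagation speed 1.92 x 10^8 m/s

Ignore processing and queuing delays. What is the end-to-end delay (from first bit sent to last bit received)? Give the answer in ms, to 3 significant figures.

L = 1000 × 8 = 8000 bits.
Transmission delays (L/R per hop): 0.0258065, 1.14286, 0.661157 ms; sum = 1.82982 ms.
Propagation delays (d/s per hop): 0.00058, 0.0241667, 0.0078125 ms; sum = 0.0325592 ms.
End-to-end = 1.86 ms.

1.86 ms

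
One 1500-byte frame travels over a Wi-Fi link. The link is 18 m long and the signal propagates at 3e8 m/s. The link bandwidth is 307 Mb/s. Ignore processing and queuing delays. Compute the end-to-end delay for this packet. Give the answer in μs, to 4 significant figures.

L = 1500 × 8 = 12000 bits.
Transmission delay = L/R = 12000 / 307000000 = 39.0879 μs.
Propagation delay = d/s = 18 m / 300000000 m/s = 0.06 μs.
Total = 39.15 μs.

39.15 μs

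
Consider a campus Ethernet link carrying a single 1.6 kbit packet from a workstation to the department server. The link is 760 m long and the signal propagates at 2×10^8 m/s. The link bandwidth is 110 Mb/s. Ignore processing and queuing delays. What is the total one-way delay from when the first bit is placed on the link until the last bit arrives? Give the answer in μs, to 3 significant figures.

L = 1600 bits.
Transmission delay = L/R = 1600 / 110000000 = 14.5455 μs.
Propagation delay = d/s = 760 m / 200000000 m/s = 3.8 μs.
Total = 18.3 μs.

18.3 μs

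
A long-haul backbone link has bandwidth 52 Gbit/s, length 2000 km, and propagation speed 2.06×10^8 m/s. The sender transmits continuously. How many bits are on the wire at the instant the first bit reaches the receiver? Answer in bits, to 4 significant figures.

Propagation delay = 2000000 / 206000000 = 0.00970874 s.
BDP = R × t_prop = 52000000000 × 0.00970874 = 504854000 bits.

504900000 bits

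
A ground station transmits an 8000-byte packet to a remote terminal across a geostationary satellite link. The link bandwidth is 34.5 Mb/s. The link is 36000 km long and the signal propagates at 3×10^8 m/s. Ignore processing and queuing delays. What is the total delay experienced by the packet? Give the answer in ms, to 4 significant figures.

L = 8000 × 8 = 64000 bits.
Transmission delay = L/R = 64000 / 34500000 = 1.85507 ms.
Propagation delay = d/s = 36000000 m / 300000000 m/s = 120 ms.
Total = 121.9 ms.

121.9 ms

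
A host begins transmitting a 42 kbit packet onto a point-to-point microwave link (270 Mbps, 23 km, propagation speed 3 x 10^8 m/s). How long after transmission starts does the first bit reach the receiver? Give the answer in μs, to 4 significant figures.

First bit experiences only propagation delay: d/s = 23000/300000000 = 76.67 μs.

76.67 μs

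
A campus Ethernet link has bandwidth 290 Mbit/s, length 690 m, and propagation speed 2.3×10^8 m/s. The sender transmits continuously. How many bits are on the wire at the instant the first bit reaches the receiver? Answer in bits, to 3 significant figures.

Propagation delay = 690 / 2.3e+08 = 3e-06 s.
BDP = R × t_prop = 290000000 × 3e-06 = 870 bits.

870 bits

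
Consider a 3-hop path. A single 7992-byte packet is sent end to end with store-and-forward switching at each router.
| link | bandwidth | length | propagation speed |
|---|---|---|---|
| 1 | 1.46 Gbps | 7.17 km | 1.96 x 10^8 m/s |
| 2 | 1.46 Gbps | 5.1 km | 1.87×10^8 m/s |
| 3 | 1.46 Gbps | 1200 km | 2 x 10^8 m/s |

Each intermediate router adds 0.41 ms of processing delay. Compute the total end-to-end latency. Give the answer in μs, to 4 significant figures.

7015 μs

L = 7992 × 8 = 63936 bits.
Transmission delay per hop = L/R = 63936/1460000000 = 43.7918 μs; 3 hops → 131.375 μs.
Propagation delays (d/s per hop): 36.5816, 27.2727, 6000 μs; sum = 6063.85 μs.
Processing at 2 router(s): 2 × 0.41 ms = 820 μs.
End-to-end = 7015 μs.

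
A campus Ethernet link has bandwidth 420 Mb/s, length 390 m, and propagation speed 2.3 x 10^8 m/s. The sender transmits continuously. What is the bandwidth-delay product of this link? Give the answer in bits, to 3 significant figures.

712 bits

Propagation delay = 390 / 2.3e+08 = 1.69565e-06 s.
BDP = R × t_prop = 420000000 × 1.69565e-06 = 712.174 bits.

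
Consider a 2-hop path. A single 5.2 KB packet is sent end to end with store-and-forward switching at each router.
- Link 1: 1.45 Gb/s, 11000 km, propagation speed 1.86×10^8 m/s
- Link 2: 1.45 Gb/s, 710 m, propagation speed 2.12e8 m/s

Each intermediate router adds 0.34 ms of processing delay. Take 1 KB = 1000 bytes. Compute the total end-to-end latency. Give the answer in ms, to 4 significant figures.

59.54 ms

L = 41600 bits.
Transmission delay per hop = L/R = 41600/1450000000 = 0.0286897 ms; 2 hops → 0.0573793 ms.
Propagation delays (d/s per hop): 59.1398, 0.00334906 ms; sum = 59.1431 ms.
Processing at 1 router(s): 1 × 0.34 ms = 0.34 ms.
End-to-end = 59.54 ms.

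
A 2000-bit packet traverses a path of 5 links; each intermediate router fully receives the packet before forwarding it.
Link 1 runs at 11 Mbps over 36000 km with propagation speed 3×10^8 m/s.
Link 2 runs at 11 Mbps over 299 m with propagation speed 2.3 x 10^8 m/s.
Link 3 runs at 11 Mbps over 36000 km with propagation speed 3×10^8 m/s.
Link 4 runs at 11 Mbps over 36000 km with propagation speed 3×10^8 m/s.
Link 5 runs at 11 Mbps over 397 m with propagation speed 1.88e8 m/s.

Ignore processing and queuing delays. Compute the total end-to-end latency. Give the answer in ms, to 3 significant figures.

Transmission delay per hop = L/R = 2000/11000000 = 0.181818 ms; 5 hops → 0.909091 ms.
Propagation delays (d/s per hop): 120, 0.0013, 120, 120, 0.0021117 ms; sum = 360.003 ms.
End-to-end = 361 ms.

361 ms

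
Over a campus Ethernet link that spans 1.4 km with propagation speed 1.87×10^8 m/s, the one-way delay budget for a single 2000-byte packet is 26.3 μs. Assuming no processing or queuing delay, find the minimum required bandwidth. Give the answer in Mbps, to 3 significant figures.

L = 16000 bits.
Propagation delay = 1400 / 187000000 = 7.48663 μs.
Transmission budget = 26.3 − 7.48663 = 18.8134 μs.
R ≥ L / t_tx = 16000 bits / 1.88134e-05 s = 850 Mbps.

850 Mbps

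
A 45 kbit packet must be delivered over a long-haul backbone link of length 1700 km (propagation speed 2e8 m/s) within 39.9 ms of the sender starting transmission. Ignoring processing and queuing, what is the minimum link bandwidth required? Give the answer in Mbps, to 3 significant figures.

Propagation delay = 1700000 / 200000000 = 8.5 ms.
Transmission budget = 39.9 − 8.5 = 31.4 ms.
R ≥ L / t_tx = 45000 bits / 0.0314 s = 1.43 Mbps.

1.43 Mbps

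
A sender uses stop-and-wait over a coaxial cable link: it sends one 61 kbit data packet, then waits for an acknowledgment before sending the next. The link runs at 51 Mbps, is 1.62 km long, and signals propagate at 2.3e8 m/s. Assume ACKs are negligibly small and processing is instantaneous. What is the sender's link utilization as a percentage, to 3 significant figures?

98.8 %

t_tx = L/R = 61000/51000000 = 0.00119608 s.
t_prop = 1620/2.3e+08 = 7.04348e-06 s; RTT = 1.4087e-05 s.
Cycle = t_tx + RTT = 0.00121017 s.
Utilization = t_tx / cycle = 0.00119608/0.00121017 = 98.8 %.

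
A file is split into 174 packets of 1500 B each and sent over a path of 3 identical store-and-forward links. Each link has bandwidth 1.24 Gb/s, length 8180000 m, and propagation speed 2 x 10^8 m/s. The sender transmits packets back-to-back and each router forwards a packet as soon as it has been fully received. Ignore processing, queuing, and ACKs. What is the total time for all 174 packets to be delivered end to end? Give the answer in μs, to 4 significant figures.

124400 μs

Per-hop transmission t_tx = L/R = 12000/1240000000 = 9.67742 μs.
Per-hop propagation t_prop = 8180000/200000000 = 40900 μs.
Pipeline fill: first packet needs 3·t_tx to clear all hops; remaining 173 packets each add one t_tx.
Total = (3+174-1)·t_tx + 3·t_prop = 176·9.67742 + 3·40900 = 124400 μs.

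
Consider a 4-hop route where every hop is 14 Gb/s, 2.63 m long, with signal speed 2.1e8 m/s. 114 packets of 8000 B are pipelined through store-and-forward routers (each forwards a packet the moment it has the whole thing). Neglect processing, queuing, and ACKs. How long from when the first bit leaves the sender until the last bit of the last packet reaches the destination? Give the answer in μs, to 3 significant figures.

535 μs

Per-hop transmission t_tx = L/R = 64000/14000000000 = 4.57143 μs.
Per-hop propagation t_prop = 2.63/210000000 = 0.0125238 μs.
Pipeline fill: first packet needs 4·t_tx to clear all hops; remaining 113 packets each add one t_tx.
Total = (4+114-1)·t_tx + 4·t_prop = 117·4.57143 + 4·0.0125238 = 535 μs.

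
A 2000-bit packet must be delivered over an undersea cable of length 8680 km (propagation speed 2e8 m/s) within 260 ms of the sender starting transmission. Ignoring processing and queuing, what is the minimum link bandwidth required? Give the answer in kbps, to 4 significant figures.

Propagation delay = 8680000 / 200000000 = 43.4 ms.
Transmission budget = 260 − 43.4 = 216.6 ms.
R ≥ L / t_tx = 2000 bits / 0.2166 s = 9.234 kbps.

9.234 kbps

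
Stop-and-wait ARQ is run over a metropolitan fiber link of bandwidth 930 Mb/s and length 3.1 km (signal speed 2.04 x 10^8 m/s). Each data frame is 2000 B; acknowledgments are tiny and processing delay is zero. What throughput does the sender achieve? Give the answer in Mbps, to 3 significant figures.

336 Mbps

t_tx = L/R = 16000/930000000 = 1.72043e-05 s.
t_prop = 3100/204000000 = 1.51961e-05 s; RTT = 3.03922e-05 s.
Cycle = t_tx + RTT = 4.75965e-05 s.
Throughput = L / cycle = 16000 / 4.75965e-05 = 336 Mbps.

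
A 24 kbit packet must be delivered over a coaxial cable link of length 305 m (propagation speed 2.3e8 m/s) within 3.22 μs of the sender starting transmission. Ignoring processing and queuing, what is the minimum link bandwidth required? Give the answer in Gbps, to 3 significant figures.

Propagation delay = 305 / 2.3e+08 = 1.32609 μs.
Transmission budget = 3.22 − 1.32609 = 1.89391 μs.
R ≥ L / t_tx = 24000 bits / 1.89391e-06 s = 12.7 Gbps.

12.7 Gbps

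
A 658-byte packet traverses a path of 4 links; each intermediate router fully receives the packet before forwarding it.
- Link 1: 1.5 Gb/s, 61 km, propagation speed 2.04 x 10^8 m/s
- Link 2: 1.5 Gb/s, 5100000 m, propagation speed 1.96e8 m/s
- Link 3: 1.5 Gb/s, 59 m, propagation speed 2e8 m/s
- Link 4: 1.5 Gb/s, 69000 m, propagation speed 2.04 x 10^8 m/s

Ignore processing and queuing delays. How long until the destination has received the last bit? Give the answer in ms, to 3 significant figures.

L = 658 × 8 = 5264 bits.
Transmission delay per hop = L/R = 5264/1500000000 = 0.00350933 ms; 4 hops → 0.0140373 ms.
Propagation delays (d/s per hop): 0.29902, 26.0204, 0.000295, 0.338235 ms; sum = 26.658 ms.
End-to-end = 26.7 ms.

26.7 ms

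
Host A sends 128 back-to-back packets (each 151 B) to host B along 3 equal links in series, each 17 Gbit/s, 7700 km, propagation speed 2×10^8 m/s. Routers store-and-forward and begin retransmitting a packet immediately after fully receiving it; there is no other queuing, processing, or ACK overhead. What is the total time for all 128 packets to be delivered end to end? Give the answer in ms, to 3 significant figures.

Per-hop transmission t_tx = L/R = 1208/17000000000 = 7.10588e-05 ms.
Per-hop propagation t_prop = 7700000/200000000 = 38.5 ms.
Pipeline fill: first packet needs 3·t_tx to clear all hops; remaining 127 packets each add one t_tx.
Total = (3+128-1)·t_tx + 3·t_prop = 130·7.10588e-05 + 3·38.5 = 116 ms.

116 ms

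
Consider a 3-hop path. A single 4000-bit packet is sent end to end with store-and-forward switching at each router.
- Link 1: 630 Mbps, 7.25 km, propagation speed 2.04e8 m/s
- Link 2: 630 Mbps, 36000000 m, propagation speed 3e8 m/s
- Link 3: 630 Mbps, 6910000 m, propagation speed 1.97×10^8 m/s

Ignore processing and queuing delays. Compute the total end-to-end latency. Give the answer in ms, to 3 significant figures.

Transmission delay per hop = L/R = 4000/630000000 = 0.00634921 ms; 3 hops → 0.0190476 ms.
Propagation delays (d/s per hop): 0.0355392, 120, 35.0761 ms; sum = 155.112 ms.
End-to-end = 155 ms.

155 ms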